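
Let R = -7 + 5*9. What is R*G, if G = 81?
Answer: 3078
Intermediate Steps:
R = 38 (R = -7 + 45 = 38)
R*G = 38*81 = 3078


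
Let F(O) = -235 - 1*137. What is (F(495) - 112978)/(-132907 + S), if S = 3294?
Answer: 113350/129613 ≈ 0.87453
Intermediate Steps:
F(O) = -372 (F(O) = -235 - 137 = -372)
(F(495) - 112978)/(-132907 + S) = (-372 - 112978)/(-132907 + 3294) = -113350/(-129613) = -113350*(-1/129613) = 113350/129613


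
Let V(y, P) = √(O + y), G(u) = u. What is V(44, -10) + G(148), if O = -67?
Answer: 148 + I*√23 ≈ 148.0 + 4.7958*I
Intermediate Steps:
V(y, P) = √(-67 + y)
V(44, -10) + G(148) = √(-67 + 44) + 148 = √(-23) + 148 = I*√23 + 148 = 148 + I*√23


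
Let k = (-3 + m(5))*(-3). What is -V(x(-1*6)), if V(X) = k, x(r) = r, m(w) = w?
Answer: 6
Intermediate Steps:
k = -6 (k = (-3 + 5)*(-3) = 2*(-3) = -6)
V(X) = -6
-V(x(-1*6)) = -1*(-6) = 6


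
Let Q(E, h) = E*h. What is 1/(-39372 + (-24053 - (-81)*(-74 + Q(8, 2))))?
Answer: -1/68123 ≈ -1.4679e-5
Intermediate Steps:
1/(-39372 + (-24053 - (-81)*(-74 + Q(8, 2)))) = 1/(-39372 + (-24053 - (-81)*(-74 + 8*2))) = 1/(-39372 + (-24053 - (-81)*(-74 + 16))) = 1/(-39372 + (-24053 - (-81)*(-58))) = 1/(-39372 + (-24053 - 1*4698)) = 1/(-39372 + (-24053 - 4698)) = 1/(-39372 - 28751) = 1/(-68123) = -1/68123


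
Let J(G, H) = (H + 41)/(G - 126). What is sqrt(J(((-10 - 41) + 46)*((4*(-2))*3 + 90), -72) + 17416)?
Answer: sqrt(905356878)/228 ≈ 131.97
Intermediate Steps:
J(G, H) = (41 + H)/(-126 + G)
sqrt(J(((-10 - 41) + 46)*((4*(-2))*3 + 90), -72) + 17416) = sqrt((41 - 72)/(-126 + ((-10 - 41) + 46)*((4*(-2))*3 + 90)) + 17416) = sqrt(-31/(-126 + (-51 + 46)*(-8*3 + 90)) + 17416) = sqrt(-31/(-126 - 5*(-24 + 90)) + 17416) = sqrt(-31/(-126 - 5*66) + 17416) = sqrt(-31/(-126 - 330) + 17416) = sqrt(-31/(-456) + 17416) = sqrt(-1/456*(-31) + 17416) = sqrt(31/456 + 17416) = sqrt(7941727/456) = sqrt(905356878)/228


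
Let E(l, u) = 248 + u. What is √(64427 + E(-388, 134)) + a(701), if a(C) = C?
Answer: 701 + 3*√7201 ≈ 955.58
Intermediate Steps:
√(64427 + E(-388, 134)) + a(701) = √(64427 + (248 + 134)) + 701 = √(64427 + 382) + 701 = √64809 + 701 = 3*√7201 + 701 = 701 + 3*√7201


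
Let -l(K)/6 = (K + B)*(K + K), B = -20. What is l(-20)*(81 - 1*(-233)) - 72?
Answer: -3014472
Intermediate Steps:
l(K) = -12*K*(-20 + K) (l(K) = -6*(K - 20)*(K + K) = -6*(-20 + K)*2*K = -12*K*(-20 + K))
l(-20)*(81 - 1*(-233)) - 72 = (12*(-20)*(20 - 1*(-20)))*(81 - 1*(-233)) - 72 = (12*(-20)*(20 + 20))*(81 + 233) - 72 = (12*(-20)*40)*314 - 72 = -9600*314 - 72 = -3014400 - 72 = -3014472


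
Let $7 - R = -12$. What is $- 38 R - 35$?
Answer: $-757$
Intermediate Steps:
$R = 19$ ($R = 7 - -12 = 7 + 12 = 19$)
$- 38 R - 35 = \left(-38\right) 19 - 35 = -722 - 35 = -757$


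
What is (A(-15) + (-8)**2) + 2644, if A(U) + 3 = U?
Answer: 2690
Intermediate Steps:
A(U) = -3 + U
(A(-15) + (-8)**2) + 2644 = ((-3 - 15) + (-8)**2) + 2644 = (-18 + 64) + 2644 = 46 + 2644 = 2690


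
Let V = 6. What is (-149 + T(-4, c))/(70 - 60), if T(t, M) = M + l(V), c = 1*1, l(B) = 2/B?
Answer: -443/30 ≈ -14.767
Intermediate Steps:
c = 1
T(t, M) = ⅓ + M (T(t, M) = M + 2/6 = M + 2*(⅙) = M + ⅓ = ⅓ + M)
(-149 + T(-4, c))/(70 - 60) = (-149 + (⅓ + 1))/(70 - 60) = (-149 + 4/3)/10 = -443/3*⅒ = -443/30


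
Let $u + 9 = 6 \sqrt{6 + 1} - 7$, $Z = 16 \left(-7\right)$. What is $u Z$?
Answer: $1792 - 672 \sqrt{7} \approx 14.055$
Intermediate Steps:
$Z = -112$
$u = -16 + 6 \sqrt{7}$ ($u = -9 - \left(7 - 6 \sqrt{6 + 1}\right) = -9 - \left(7 - 6 \sqrt{7}\right) = -16 + 6 \sqrt{7} \approx -0.12549$)
$u Z = \left(-16 + 6 \sqrt{7}\right) \left(-112\right) = 1792 - 672 \sqrt{7}$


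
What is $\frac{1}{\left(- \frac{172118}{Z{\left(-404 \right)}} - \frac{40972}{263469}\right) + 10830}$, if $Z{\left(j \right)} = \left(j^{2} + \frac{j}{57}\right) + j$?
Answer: $\frac{1222480351860}{13237979691937873} \approx 9.2346 \cdot 10^{-5}$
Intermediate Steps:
$Z{\left(j \right)} = j^{2} + \frac{58 j}{57}$ ($Z{\left(j \right)} = \left(j^{2} + \frac{j}{57}\right) + j = j^{2} + \frac{58 j}{57}$)
$\frac{1}{\left(- \frac{172118}{Z{\left(-404 \right)}} - \frac{40972}{263469}\right) + 10830} = \frac{1}{\left(- \frac{172118}{\frac{1}{57} \left(-404\right) \left(58 + 57 \left(-404\right)\right)} - \frac{40972}{263469}\right) + 10830} = \frac{1}{\left(- \frac{172118}{\frac{1}{57} \left(-404\right) \left(58 - 23028\right)} - \frac{40972}{263469}\right) + 10830} = \frac{1}{\left(- \frac{172118}{\frac{1}{57} \left(-404\right) \left(-22970\right)} - \frac{40972}{263469}\right) + 10830} = \frac{1}{\left(- \frac{172118}{\frac{9279880}{57}} - \frac{40972}{263469}\right) + 10830} = \frac{1}{\left(\left(-172118\right) \frac{57}{9279880} - \frac{40972}{263469}\right) + 10830} = \frac{1}{\left(- \frac{4905363}{4639940} - \frac{40972}{263469}\right) + 10830} = \frac{1}{- \frac{1482518705927}{1222480351860} + 10830} = \frac{1}{\frac{13237979691937873}{1222480351860}} = \frac{1222480351860}{13237979691937873}$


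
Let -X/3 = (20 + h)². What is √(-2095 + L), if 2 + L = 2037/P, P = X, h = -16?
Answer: I*√34231/4 ≈ 46.254*I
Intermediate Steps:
X = -48 (X = -3*(20 - 16)² = -3*4² = -3*16 = -48)
P = -48
L = -711/16 (L = -2 + 2037/(-48) = -2 + 2037*(-1/48) = -2 - 679/16 = -711/16 ≈ -44.438)
√(-2095 + L) = √(-2095 - 711/16) = √(-34231/16) = I*√34231/4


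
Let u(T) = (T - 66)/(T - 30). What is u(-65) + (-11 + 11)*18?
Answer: 131/95 ≈ 1.3789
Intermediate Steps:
u(T) = (-66 + T)/(-30 + T)
u(-65) + (-11 + 11)*18 = (-66 - 65)/(-30 - 65) + (-11 + 11)*18 = -131/(-95) + 0*18 = -1/95*(-131) + 0 = 131/95 + 0 = 131/95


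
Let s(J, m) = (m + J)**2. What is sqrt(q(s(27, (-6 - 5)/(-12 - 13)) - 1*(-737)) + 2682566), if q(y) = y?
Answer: sqrt(1677534971)/25 ≈ 1638.3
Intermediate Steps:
s(J, m) = (J + m)**2
sqrt(q(s(27, (-6 - 5)/(-12 - 13)) - 1*(-737)) + 2682566) = sqrt(((27 + (-6 - 5)/(-12 - 13))**2 - 1*(-737)) + 2682566) = sqrt(((27 - 11/(-25))**2 + 737) + 2682566) = sqrt(((27 - 11*(-1/25))**2 + 737) + 2682566) = sqrt(((27 + 11/25)**2 + 737) + 2682566) = sqrt(((686/25)**2 + 737) + 2682566) = sqrt((470596/625 + 737) + 2682566) = sqrt(931221/625 + 2682566) = sqrt(1677534971/625) = sqrt(1677534971)/25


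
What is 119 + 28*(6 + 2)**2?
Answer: 1911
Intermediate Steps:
119 + 28*(6 + 2)**2 = 119 + 28*8**2 = 119 + 28*64 = 119 + 1792 = 1911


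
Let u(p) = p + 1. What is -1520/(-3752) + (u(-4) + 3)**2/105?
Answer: 190/469 ≈ 0.40512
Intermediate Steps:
u(p) = 1 + p
-1520/(-3752) + (u(-4) + 3)**2/105 = -1520/(-3752) + ((1 - 4) + 3)**2/105 = -1520*(-1/3752) + (-3 + 3)**2*(1/105) = 190/469 + 0**2*(1/105) = 190/469 + 0*(1/105) = 190/469 + 0 = 190/469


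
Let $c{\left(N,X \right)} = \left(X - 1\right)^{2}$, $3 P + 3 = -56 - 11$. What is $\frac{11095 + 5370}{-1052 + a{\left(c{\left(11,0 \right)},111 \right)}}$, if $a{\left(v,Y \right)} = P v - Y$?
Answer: $- \frac{49395}{3559} \approx -13.879$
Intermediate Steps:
$P = - \frac{70}{3}$ ($P = -1 + \frac{-56 - 11}{3} = -1 + \frac{1}{3} \left(-67\right) = -1 - \frac{67}{3} = - \frac{70}{3} \approx -23.333$)
$c{\left(N,X \right)} = \left(-1 + X\right)^{2}$
$a{\left(v,Y \right)} = - Y - \frac{70 v}{3}$ ($a{\left(v,Y \right)} = - \frac{70 v}{3} - Y = - Y - \frac{70 v}{3}$)
$\frac{11095 + 5370}{-1052 + a{\left(c{\left(11,0 \right)},111 \right)}} = \frac{11095 + 5370}{-1052 - \left(111 + \frac{70 \left(-1 + 0\right)^{2}}{3}\right)} = \frac{16465}{-1052 - \left(111 + \frac{70 \left(-1\right)^{2}}{3}\right)} = \frac{16465}{-1052 - \frac{403}{3}} = \frac{16465}{- \frac{3559}{3}} = 16465 \left(- \frac{3}{3559}\right) = - \frac{49395}{3559}$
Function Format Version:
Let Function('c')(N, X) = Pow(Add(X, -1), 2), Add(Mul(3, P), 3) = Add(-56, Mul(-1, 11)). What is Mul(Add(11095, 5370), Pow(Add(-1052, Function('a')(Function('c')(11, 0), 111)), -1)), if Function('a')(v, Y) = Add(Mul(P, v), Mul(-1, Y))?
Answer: Rational(-49395, 3559) ≈ -13.879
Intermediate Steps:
P = Rational(-70, 3) (P = Add(-1, Mul(Rational(1, 3), Add(-56, Mul(-1, 11)))) = Add(-1, Mul(Rational(1, 3), Add(-56, -11))) = Add(-1, Mul(Rational(1, 3), -67)) = Add(-1, Rational(-67, 3)) = Rational(-70, 3) ≈ -23.333)
Function('c')(N, X) = Pow(Add(-1, X), 2)
Function('a')(v, Y) = Add(Mul(-1, Y), Mul(Rational(-70, 3), v)) (Function('a')(v, Y) = Add(Mul(Rational(-70, 3), v), Mul(-1, Y)) = Add(Mul(-1, Y), Mul(Rational(-70, 3), v)))
Mul(Add(11095, 5370), Pow(Add(-1052, Function('a')(Function('c')(11, 0), 111)), -1)) = Mul(Add(11095, 5370), Pow(Add(-1052, Add(Mul(-1, 111), Mul(Rational(-70, 3), Pow(Add(-1, 0), 2)))), -1)) = Mul(16465, Pow(Add(-1052, Add(-111, Mul(Rational(-70, 3), Pow(-1, 2)))), -1)) = Mul(16465, Pow(Add(-1052, Add(-111, Mul(Rational(-70, 3), 1))), -1)) = Mul(16465, Pow(Add(-1052, Add(-111, Rational(-70, 3))), -1)) = Mul(16465, Pow(Add(-1052, Rational(-403, 3)), -1)) = Mul(16465, Pow(Rational(-3559, 3), -1)) = Mul(16465, Rational(-3, 3559)) = Rational(-49395, 3559)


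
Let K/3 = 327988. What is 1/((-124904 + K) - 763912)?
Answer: 1/95148 ≈ 1.0510e-5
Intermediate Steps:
K = 983964 (K = 3*327988 = 983964)
1/((-124904 + K) - 763912) = 1/((-124904 + 983964) - 763912) = 1/(859060 - 763912) = 1/95148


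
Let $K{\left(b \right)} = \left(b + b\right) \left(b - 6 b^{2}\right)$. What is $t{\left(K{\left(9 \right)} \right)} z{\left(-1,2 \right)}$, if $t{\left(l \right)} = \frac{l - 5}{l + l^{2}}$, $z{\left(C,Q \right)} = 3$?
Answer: $- \frac{8591}{24570270} \approx -0.00034965$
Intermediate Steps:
$K{\left(b \right)} = 2 b \left(b - 6 b^{2}\right)$
$t{\left(l \right)} = \frac{-5 + l}{l + l^{2}}$
$t{\left(K{\left(9 \right)} \right)} z{\left(-1,2 \right)} = \frac{-5 + 9^{2} \left(2 - 108\right)}{9^{2} \left(2 - 108\right) \left(1 + 9^{2} \left(2 - 108\right)\right)} 3 = \frac{-5 + 81 \left(2 - 108\right)}{81 \left(2 - 108\right) \left(1 + 81 \left(2 - 108\right)\right)} 3 = \frac{-5 + 81 \left(-106\right)}{81 \left(-106\right) \left(1 + 81 \left(-106\right)\right)} 3 = \frac{-5 - 8586}{\left(-8586\right) \left(1 - 8586\right)} 3 = \left(- \frac{1}{8586}\right) \frac{1}{-8585} \left(-8591\right) 3 = \left(- \frac{1}{8586}\right) \left(- \frac{1}{8585}\right) \left(-8591\right) 3 = \left(- \frac{8591}{73710810}\right) 3 = - \frac{8591}{24570270}$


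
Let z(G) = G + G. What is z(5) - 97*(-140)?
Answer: 13590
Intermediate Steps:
z(G) = 2*G
z(5) - 97*(-140) = 2*5 - 97*(-140) = 10 + 13580 = 13590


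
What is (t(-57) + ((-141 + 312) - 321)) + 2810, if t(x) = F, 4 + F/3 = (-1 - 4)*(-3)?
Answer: 2693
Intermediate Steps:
F = 33 (F = -12 + 3*((-1 - 4)*(-3)) = -12 + 3*(-5*(-3)) = -12 + 3*15 = -12 + 45 = 33)
t(x) = 33
(t(-57) + ((-141 + 312) - 321)) + 2810 = (33 + ((-141 + 312) - 321)) + 2810 = (33 + (171 - 321)) + 2810 = (33 - 150) + 2810 = -117 + 2810 = 2693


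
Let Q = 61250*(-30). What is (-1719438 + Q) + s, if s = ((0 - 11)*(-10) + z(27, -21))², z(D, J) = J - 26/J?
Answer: -1565018633/441 ≈ -3.5488e+6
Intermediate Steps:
Q = -1837500
s = 3591025/441 (s = ((0 - 11)*(-10) + (-21 - 26/(-21)))² = (-11*(-10) + (-21 - 26*(-1/21)))² = (110 + (-21 + 26/21))² = (110 - 415/21)² = (1895/21)² = 3591025/441 ≈ 8142.9)
(-1719438 + Q) + s = (-1719438 - 1837500) + 3591025/441 = -3556938 + 3591025/441 = -1565018633/441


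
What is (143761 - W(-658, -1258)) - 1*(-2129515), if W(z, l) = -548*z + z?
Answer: 1913350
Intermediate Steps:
W(z, l) = -547*z
(143761 - W(-658, -1258)) - 1*(-2129515) = (143761 - (-547)*(-658)) - 1*(-2129515) = (143761 - 1*359926) + 2129515 = (143761 - 359926) + 2129515 = -216165 + 2129515 = 1913350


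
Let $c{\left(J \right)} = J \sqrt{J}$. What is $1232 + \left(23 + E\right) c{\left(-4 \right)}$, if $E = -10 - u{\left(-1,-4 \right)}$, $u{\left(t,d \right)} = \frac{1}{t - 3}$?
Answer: $1232 - 106 i \approx 1232.0 - 106.0 i$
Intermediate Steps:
$u{\left(t,d \right)} = \frac{1}{-3 + t}$
$c{\left(J \right)} = J^{\frac{3}{2}}$
$E = - \frac{39}{4}$ ($E = -10 - \frac{1}{-3 - 1} = -10 - \frac{1}{-4} = -10 - - \frac{1}{4} = -10 + \frac{1}{4} = - \frac{39}{4} \approx -9.75$)
$1232 + \left(23 + E\right) c{\left(-4 \right)} = 1232 + \left(23 - \frac{39}{4}\right) \left(-4\right)^{\frac{3}{2}} = 1232 + \frac{53 \left(- 8 i\right)}{4} = 1232 - 106 i$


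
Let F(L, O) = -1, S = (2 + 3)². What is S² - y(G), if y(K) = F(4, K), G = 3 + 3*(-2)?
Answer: 626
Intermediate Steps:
S = 25 (S = 5² = 25)
G = -3 (G = 3 - 6 = -3)
y(K) = -1
S² - y(G) = 25² - 1*(-1) = 625 + 1 = 626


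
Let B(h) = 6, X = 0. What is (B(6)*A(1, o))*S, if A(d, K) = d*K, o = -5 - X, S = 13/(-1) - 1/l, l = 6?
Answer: 395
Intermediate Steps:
S = -79/6 (S = 13/(-1) - 1/6 = 13*(-1) - 1*1/6 = -13 - 1/6 = -79/6 ≈ -13.167)
o = -5 (o = -5 - 1*0 = -5 + 0 = -5)
A(d, K) = K*d
(B(6)*A(1, o))*S = (6*(-5*1))*(-79/6) = (6*(-5))*(-79/6) = -30*(-79/6) = 395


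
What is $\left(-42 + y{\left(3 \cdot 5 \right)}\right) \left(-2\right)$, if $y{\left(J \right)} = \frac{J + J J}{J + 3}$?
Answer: $\frac{172}{3} \approx 57.333$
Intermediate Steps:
$y{\left(J \right)} = \frac{J + J^{2}}{3 + J}$
$\left(-42 + y{\left(3 \cdot 5 \right)}\right) \left(-2\right) = \left(-42 + \frac{3 \cdot 5 \left(1 + 3 \cdot 5\right)}{3 + 3 \cdot 5}\right) \left(-2\right) = \left(-42 + \frac{15 \left(1 + 15\right)}{3 + 15}\right) \left(-2\right) = \left(-42 + 15 \cdot \frac{1}{18} \cdot 16\right) \left(-2\right) = \left(-42 + \frac{40}{3}\right) \left(-2\right) = \left(- \frac{86}{3}\right) \left(-2\right) = \frac{172}{3}$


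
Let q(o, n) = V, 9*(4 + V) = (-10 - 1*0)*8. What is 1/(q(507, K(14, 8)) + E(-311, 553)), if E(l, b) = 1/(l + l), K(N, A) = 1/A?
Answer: -5598/72161 ≈ -0.077577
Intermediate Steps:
E(l, b) = 1/(2*l)
V = -116/9 (V = -4 + ((-10 - 1*0)*8)/9 = -4 + ((-10 + 0)*8)/9 = -4 + (-10*8)/9 = -4 + (1/9)*(-80) = -4 - 80/9 = -116/9 ≈ -12.889)
q(o, n) = -116/9
1/(q(507, K(14, 8)) + E(-311, 553)) = 1/(-116/9 + (1/2)/(-311)) = 1/(-116/9 + (1/2)*(-1/311)) = 1/(-116/9 - 1/622) = 1/(-72161/5598) = -5598/72161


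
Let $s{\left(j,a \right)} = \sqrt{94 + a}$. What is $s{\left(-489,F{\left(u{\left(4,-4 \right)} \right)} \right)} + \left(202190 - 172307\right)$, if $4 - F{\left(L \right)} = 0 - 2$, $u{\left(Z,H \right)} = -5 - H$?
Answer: $29893$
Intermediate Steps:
$F{\left(L \right)} = 6$ ($F{\left(L \right)} = 4 - \left(0 - 2\right) = 4 - -2 = 4 + 2 = 6$)
$s{\left(-489,F{\left(u{\left(4,-4 \right)} \right)} \right)} + \left(202190 - 172307\right) = \sqrt{94 + 6} + \left(202190 - 172307\right) = \sqrt{100} + 29883 = 10 + 29883 = 29893$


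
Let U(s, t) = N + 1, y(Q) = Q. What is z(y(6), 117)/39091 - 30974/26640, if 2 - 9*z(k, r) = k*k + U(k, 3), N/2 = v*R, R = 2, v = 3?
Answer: -67274653/57854680 ≈ -1.1628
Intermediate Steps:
N = 12 (N = 2*(3*2) = 2*6 = 12)
U(s, t) = 13 (U(s, t) = 12 + 1 = 13)
z(k, r) = -11/9 - k²/9 (z(k, r) = 2/9 - (k*k + 13)/9 = 2/9 - (k² + 13)/9 = 2/9 - (13 + k²)/9 = 2/9 + (-13/9 - k²/9) = -11/9 - k²/9)
z(y(6), 117)/39091 - 30974/26640 = (-11/9 - ⅑*6²)/39091 - 30974/26640 = (-11/9 - ⅑*36)*(1/39091) - 30974*1/26640 = (-11/9 - 4)*(1/39091) - 15487/13320 = -47/9*1/39091 - 15487/13320 = -47/351819 - 15487/13320 = -67274653/57854680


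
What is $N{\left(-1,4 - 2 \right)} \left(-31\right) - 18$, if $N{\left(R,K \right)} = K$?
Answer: $-80$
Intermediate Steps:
$N{\left(-1,4 - 2 \right)} \left(-31\right) - 18 = \left(4 - 2\right) \left(-31\right) - 18 = 2 \left(-31\right) - 18 = -62 - 18 = -80$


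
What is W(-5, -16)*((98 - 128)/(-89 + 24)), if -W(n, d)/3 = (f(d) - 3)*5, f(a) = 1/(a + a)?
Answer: 4365/208 ≈ 20.986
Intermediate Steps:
f(a) = 1/(2*a)
W(n, d) = 45 - 15/(2*d) (W(n, d) = -3*(1/(2*d) - 3)*5 = -3*(-3 + 1/(2*d))*5 = -3*(-15 + 5/(2*d)) = 45 - 15/(2*d))
W(-5, -16)*((98 - 128)/(-89 + 24)) = (45 - 15/2/(-16))*((98 - 128)/(-89 + 24)) = (45 - 15/2*(-1/16))*(-30/(-65)) = (45 + 15/32)*(-30*(-1/65)) = (1455/32)*(6/13) = 4365/208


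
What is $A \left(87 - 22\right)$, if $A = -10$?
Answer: $-650$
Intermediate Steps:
$A \left(87 - 22\right) = - 10 \left(87 - 22\right) = \left(-10\right) 65 = -650$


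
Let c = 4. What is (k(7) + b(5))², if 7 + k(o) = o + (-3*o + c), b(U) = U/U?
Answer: 256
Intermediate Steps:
b(U) = 1
k(o) = -3 - 2*o (k(o) = -7 + (o + (-3*o + 4)) = -7 + (o + (4 - 3*o)) = -7 + (4 - 2*o) = -3 - 2*o)
(k(7) + b(5))² = ((-3 - 2*7) + 1)² = ((-3 - 14) + 1)² = (-17 + 1)² = (-16)² = 256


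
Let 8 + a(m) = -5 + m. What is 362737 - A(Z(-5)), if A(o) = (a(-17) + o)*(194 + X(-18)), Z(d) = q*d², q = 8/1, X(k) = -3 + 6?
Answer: 329247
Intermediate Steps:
X(k) = 3
q = 8 (q = 8*1 = 8)
a(m) = -13 + m (a(m) = -8 + (-5 + m) = -13 + m)
Z(d) = 8*d²
A(o) = -5910 + 197*o (A(o) = ((-13 - 17) + o)*(194 + 3) = (-30 + o)*197 = -5910 + 197*o)
362737 - A(Z(-5)) = 362737 - (-5910 + 197*(8*(-5)²)) = 362737 - (-5910 + 197*(8*25)) = 362737 - (-5910 + 197*200) = 362737 - (-5910 + 39400) = 362737 - 1*33490 = 362737 - 33490 = 329247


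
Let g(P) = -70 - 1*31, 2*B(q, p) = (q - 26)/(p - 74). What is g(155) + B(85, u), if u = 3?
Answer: -14401/142 ≈ -101.42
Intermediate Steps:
B(q, p) = (-26 + q)/(2*(-74 + p)) (B(q, p) = ((q - 26)/(p - 74))/2 = ((-26 + q)/(-74 + p))/2 = (-26 + q)/(2*(-74 + p)))
g(P) = -101 (g(P) = -70 - 31 = -101)
g(155) + B(85, u) = -101 + (-26 + 85)/(2*(-74 + 3)) = -101 + (½)*59/(-71) = -101 + (½)*(-1/71)*59 = -101 - 59/142 = -14401/142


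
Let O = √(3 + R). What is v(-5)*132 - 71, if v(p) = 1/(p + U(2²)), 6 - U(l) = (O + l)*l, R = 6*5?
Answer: -6511/101 - 176*√33/101 ≈ -74.476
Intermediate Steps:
R = 30
O = √33 (O = √(3 + 30) = √33 ≈ 5.7446)
U(l) = 6 - l*(l + √33) (U(l) = 6 - (√33 + l)*l = 6 - (l + √33)*l = 6 - l*(l + √33))
v(p) = 1/(-10 + p - 4*√33) (v(p) = 1/(p + (6 - (2²)² - 1*2²*√33)) = 1/(p + (6 - 1*4² - 1*4*√33)) = 1/(p + (6 - 1*16 - 4*√33)) = 1/(p + (6 - 16 - 4*√33)) = 1/(p + (-10 - 4*√33)) = 1/(-10 + p - 4*√33))
v(-5)*132 - 71 = 132/(-10 - 5 - 4*√33) - 71 = 132/(-15 - 4*√33) - 71 = -71 + 132/(-15 - 4*√33)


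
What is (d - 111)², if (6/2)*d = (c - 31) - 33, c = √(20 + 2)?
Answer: (397 - √22)²/9 ≈ 17101.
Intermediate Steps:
c = √22 ≈ 4.6904
d = -64/3 + √22/3 (d = ((√22 - 31) - 33)/3 = ((-31 + √22) - 33)/3 = (-64 + √22)/3 = -64/3 + √22/3 ≈ -19.770)
(d - 111)² = ((-64/3 + √22/3) - 111)² = (-397/3 + √22/3)²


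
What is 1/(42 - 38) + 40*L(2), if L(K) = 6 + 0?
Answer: 961/4 ≈ 240.25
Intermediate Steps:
L(K) = 6
1/(42 - 38) + 40*L(2) = 1/(42 - 38) + 40*6 = 1/4 + 240 = 961/4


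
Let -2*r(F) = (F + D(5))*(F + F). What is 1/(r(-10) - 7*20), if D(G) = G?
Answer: -1/190 ≈ -0.0052632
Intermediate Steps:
r(F) = -F*(5 + F) (r(F) = -(F + 5)*(F + F)/2 = -(5 + F)*2*F/2 = -F*(5 + F))
1/(r(-10) - 7*20) = 1/(-1*(-10)*(5 - 10) - 7*20) = 1/(-1*(-10)*(-5) - 140) = 1/(-50 - 140) = 1/(-190) = -1/190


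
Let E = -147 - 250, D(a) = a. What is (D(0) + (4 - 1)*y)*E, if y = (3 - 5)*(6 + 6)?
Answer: 28584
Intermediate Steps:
y = -24 (y = -2*12 = -24)
E = -397
(D(0) + (4 - 1)*y)*E = (0 + (4 - 1)*(-24))*(-397) = (0 + 3*(-24))*(-397) = (0 - 72)*(-397) = -72*(-397) = 28584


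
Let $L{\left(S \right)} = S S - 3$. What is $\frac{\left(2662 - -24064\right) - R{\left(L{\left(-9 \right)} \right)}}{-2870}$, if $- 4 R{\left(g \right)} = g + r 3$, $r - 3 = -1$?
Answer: $- \frac{3821}{410} \approx -9.3195$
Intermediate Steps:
$r = 2$ ($r = 3 - 1 = 2$)
$L{\left(S \right)} = -3 + S^{2}$ ($L{\left(S \right)} = S^{2} - 3 = -3 + S^{2}$)
$R{\left(g \right)} = - \frac{3}{2} - \frac{g}{4}$ ($R{\left(g \right)} = - \frac{g + 2 \cdot 3}{4} = - \frac{g + 6}{4} = - \frac{6 + g}{4} = - \frac{3}{2} - \frac{g}{4}$)
$\frac{\left(2662 - -24064\right) - R{\left(L{\left(-9 \right)} \right)}}{-2870} = \frac{\left(2662 - -24064\right) - \left(- \frac{3}{2} - \frac{-3 + \left(-9\right)^{2}}{4}\right)}{-2870} = \left(\left(2662 + 24064\right) - \left(- \frac{3}{2} - \frac{-3 + 81}{4}\right)\right) \left(- \frac{1}{2870}\right) = \left(26726 - \left(- \frac{3}{2} - \frac{39}{2}\right)\right) \left(- \frac{1}{2870}\right) = \left(26726 - -21\right) \left(- \frac{1}{2870}\right) = \left(26726 + 21\right) \left(- \frac{1}{2870}\right) = 26747 \left(- \frac{1}{2870}\right) = - \frac{3821}{410}$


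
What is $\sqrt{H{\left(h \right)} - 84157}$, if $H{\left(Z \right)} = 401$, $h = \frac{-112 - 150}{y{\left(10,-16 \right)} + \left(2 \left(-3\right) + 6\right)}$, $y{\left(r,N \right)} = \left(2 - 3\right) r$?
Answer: $2 i \sqrt{20939} \approx 289.41 i$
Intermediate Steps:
$y{\left(r,N \right)} = - r$
$h = \frac{131}{5}$ ($h = \frac{-112 - 150}{\left(-1\right) 10 + \left(2 \left(-3\right) + 6\right)} = - \frac{262}{-10 + \left(-6 + 6\right)} = - \frac{262}{-10 + 0} = - \frac{262}{-10} = \left(-262\right) \left(- \frac{1}{10}\right) = \frac{131}{5} \approx 26.2$)
$\sqrt{H{\left(h \right)} - 84157} = \sqrt{401 - 84157} = \sqrt{-83756} = 2 i \sqrt{20939}$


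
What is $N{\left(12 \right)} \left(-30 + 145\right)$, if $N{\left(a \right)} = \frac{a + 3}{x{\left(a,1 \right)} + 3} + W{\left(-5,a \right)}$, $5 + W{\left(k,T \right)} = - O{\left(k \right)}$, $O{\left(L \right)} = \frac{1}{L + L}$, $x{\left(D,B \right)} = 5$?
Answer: $- \frac{2783}{8} \approx -347.88$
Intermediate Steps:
$O{\left(L \right)} = \frac{1}{2 L}$
$W{\left(k,T \right)} = -5 - \frac{1}{2 k}$
$N{\left(a \right)} = - \frac{181}{40} + \frac{a}{8}$ ($N{\left(a \right)} = \frac{a + 3}{5 + 3} - \left(5 + \frac{1}{2 \left(-5\right)}\right) = \frac{3 + a}{8} - \frac{49}{10} = \left(3 + a\right) \frac{1}{8} + \left(-5 + \frac{1}{10}\right) = \left(\frac{3}{8} + \frac{a}{8}\right) - \frac{49}{10} = - \frac{181}{40} + \frac{a}{8}$)
$N{\left(12 \right)} \left(-30 + 145\right) = \left(- \frac{181}{40} + \frac{1}{8} \cdot 12\right) \left(-30 + 145\right) = \left(- \frac{181}{40} + \frac{3}{2}\right) 115 = \left(- \frac{121}{40}\right) 115 = - \frac{2783}{8}$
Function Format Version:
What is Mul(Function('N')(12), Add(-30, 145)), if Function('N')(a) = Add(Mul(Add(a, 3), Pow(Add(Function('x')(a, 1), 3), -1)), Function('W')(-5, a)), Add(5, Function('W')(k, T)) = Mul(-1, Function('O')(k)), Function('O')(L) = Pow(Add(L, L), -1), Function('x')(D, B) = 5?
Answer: Rational(-2783, 8) ≈ -347.88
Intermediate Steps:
Function('O')(L) = Mul(Rational(1, 2), Pow(L, -1)) (Function('O')(L) = Pow(Mul(2, L), -1) = Mul(Rational(1, 2), Pow(L, -1)))
Function('W')(k, T) = Add(-5, Mul(Rational(-1, 2), Pow(k, -1))) (Function('W')(k, T) = Add(-5, Mul(-1, Mul(Rational(1, 2), Pow(k, -1)))) = Add(-5, Mul(Rational(-1, 2), Pow(k, -1))))
Function('N')(a) = Add(Rational(-181, 40), Mul(Rational(1, 8), a)) (Function('N')(a) = Add(Mul(Add(a, 3), Pow(Add(5, 3), -1)), Add(-5, Mul(Rational(-1, 2), Pow(-5, -1)))) = Add(Mul(Add(3, a), Pow(8, -1)), Add(-5, Mul(Rational(-1, 2), Rational(-1, 5)))) = Add(Mul(Add(3, a), Rational(1, 8)), Add(-5, Rational(1, 10))) = Add(Add(Rational(3, 8), Mul(Rational(1, 8), a)), Rational(-49, 10)) = Add(Rational(-181, 40), Mul(Rational(1, 8), a)))
Mul(Function('N')(12), Add(-30, 145)) = Mul(Add(Rational(-181, 40), Mul(Rational(1, 8), 12)), Add(-30, 145)) = Mul(Add(Rational(-181, 40), Rational(3, 2)), 115) = Mul(Rational(-121, 40), 115) = Rational(-2783, 8)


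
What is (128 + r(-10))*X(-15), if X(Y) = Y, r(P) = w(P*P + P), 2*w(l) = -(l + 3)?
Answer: -2445/2 ≈ -1222.5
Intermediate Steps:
w(l) = -3/2 - l/2 (w(l) = (-(l + 3))/2 = (-(3 + l))/2 = (-3 - l)/2 = -3/2 - l/2)
r(P) = -3/2 - P/2 - P²/2 (r(P) = -3/2 - (P*P + P)/2 = -3/2 - (P² + P)/2 = -3/2 - (P + P²)/2 = -3/2 + (-P/2 - P²/2) = -3/2 - P/2 - P²/2)
(128 + r(-10))*X(-15) = (128 + (-3/2 - ½*(-10)*(1 - 10)))*(-15) = (128 + (-3/2 - ½*(-10)*(-9)))*(-15) = (128 + (-3/2 - 45))*(-15) = (128 - 93/2)*(-15) = (163/2)*(-15) = -2445/2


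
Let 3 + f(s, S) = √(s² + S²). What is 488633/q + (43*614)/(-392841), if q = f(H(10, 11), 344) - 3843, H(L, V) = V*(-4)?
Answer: -369323289559063/2881772366202 - 488633*√7517/3667861 ≈ -139.71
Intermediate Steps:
H(L, V) = -4*V
f(s, S) = -3 + √(S² + s²) (f(s, S) = -3 + √(s² + S²) = -3 + √(S² + s²))
q = -3846 + 4*√7517 (q = (-3 + √(344² + (-4*11)²)) - 3843 = (-3 + √(118336 + (-44)²)) - 3843 = (-3 + √(118336 + 1936)) - 3843 = (-3 + √120272) - 3843 = (-3 + 4*√7517) - 3843 = -3846 + 4*√7517 ≈ -3499.2)
488633/q + (43*614)/(-392841) = 488633/(-3846 + 4*√7517) + (43*614)/(-392841) = 488633/(-3846 + 4*√7517) + 26402*(-1/392841) = 488633/(-3846 + 4*√7517) - 26402/392841 = -26402/392841 + 488633/(-3846 + 4*√7517)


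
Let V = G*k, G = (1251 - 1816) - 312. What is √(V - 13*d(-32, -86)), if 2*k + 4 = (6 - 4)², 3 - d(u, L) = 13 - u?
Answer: √546 ≈ 23.367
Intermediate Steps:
d(u, L) = -10 + u (d(u, L) = 3 - (13 - u) = 3 + (-13 + u) = -10 + u)
k = 0 (k = -2 + (6 - 4)²/2 = -2 + (½)*2² = -2 + (½)*4 = -2 + 2 = 0)
G = -877 (G = -565 - 312 = -877)
V = 0 (V = -877*0 = 0)
√(V - 13*d(-32, -86)) = √(0 - 13*(-10 - 32)) = √(0 - 13*(-42)) = √(0 + 546) = √546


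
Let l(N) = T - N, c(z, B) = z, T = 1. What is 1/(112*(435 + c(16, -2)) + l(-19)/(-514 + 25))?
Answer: 489/24700348 ≈ 1.9797e-5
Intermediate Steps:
l(N) = 1 - N
1/(112*(435 + c(16, -2)) + l(-19)/(-514 + 25)) = 1/(112*(435 + 16) + (1 - 1*(-19))/(-514 + 25)) = 1/(112*451 + (1 + 19)/(-489)) = 1/(50512 + 20*(-1/489)) = 1/(50512 - 20/489) = 1/(24700348/489) = 489/24700348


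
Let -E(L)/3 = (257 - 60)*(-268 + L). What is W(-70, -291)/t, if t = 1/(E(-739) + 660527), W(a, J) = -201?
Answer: -252388464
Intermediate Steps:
E(L) = 158388 - 591*L (E(L) = -3*(257 - 60)*(-268 + L) = -591*(-268 + L) = -3*(-52796 + 197*L) = 158388 - 591*L)
t = 1/1255664 (t = 1/((158388 - 591*(-739)) + 660527) = 1/((158388 + 436749) + 660527) = 1/(595137 + 660527) = 1/1255664 ≈ 7.9639e-7)
W(-70, -291)/t = -201/1/1255664 = -201*1255664 = -252388464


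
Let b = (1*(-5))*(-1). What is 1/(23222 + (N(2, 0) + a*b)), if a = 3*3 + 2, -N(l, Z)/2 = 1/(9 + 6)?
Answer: 15/349153 ≈ 4.2961e-5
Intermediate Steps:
N(l, Z) = -2/15 (N(l, Z) = -2/(9 + 6) = -2/15)
a = 11 (a = 9 + 2 = 11)
b = 5 (b = -5*(-1) = 5)
1/(23222 + (N(2, 0) + a*b)) = 1/(23222 + (-2/15 + 11*5)) = 1/(23222 + (-2/15 + 55)) = 1/(23222 + 823/15) = 1/(349153/15) = 15/349153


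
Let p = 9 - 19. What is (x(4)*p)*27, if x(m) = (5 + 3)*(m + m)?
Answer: -17280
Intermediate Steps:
x(m) = 16*m (x(m) = 8*(2*m) = 16*m)
p = -10
(x(4)*p)*27 = ((16*4)*(-10))*27 = (64*(-10))*27 = -640*27 = -17280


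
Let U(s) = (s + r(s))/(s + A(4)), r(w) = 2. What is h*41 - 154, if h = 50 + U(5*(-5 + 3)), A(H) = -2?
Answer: 5770/3 ≈ 1923.3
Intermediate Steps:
U(s) = (2 + s)/(-2 + s) (U(s) = (s + 2)/(s - 2) = (2 + s)/(-2 + s))
h = 152/3 (h = 50 + (2 + 5*(-5 + 3))/(-2 + 5*(-5 + 3)) = 50 + (2 + 5*(-2))/(-2 + 5*(-2)) = 50 + (2 - 10)/(-2 - 10) = 50 - 8/(-12) = 50 - 1/12*(-8) = 50 + 2/3 = 152/3 ≈ 50.667)
h*41 - 154 = (152/3)*41 - 154 = 6232/3 - 154 = 5770/3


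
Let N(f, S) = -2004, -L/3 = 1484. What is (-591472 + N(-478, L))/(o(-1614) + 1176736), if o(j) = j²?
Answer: -148369/945433 ≈ -0.15693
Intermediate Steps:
L = -4452 (L = -3*1484 = -4452)
(-591472 + N(-478, L))/(o(-1614) + 1176736) = (-591472 - 2004)/((-1614)² + 1176736) = -593476/(2604996 + 1176736) = -593476/3781732 = -593476*1/3781732 = -148369/945433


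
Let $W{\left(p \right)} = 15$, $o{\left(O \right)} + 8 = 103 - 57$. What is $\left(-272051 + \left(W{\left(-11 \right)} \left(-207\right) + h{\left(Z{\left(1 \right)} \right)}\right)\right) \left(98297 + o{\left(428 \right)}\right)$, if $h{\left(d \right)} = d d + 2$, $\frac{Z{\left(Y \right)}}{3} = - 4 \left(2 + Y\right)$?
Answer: $-26929826430$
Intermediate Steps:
$Z{\left(Y \right)} = -24 - 12 Y$ ($Z{\left(Y \right)} = 3 \left(- 4 \left(2 + Y\right)\right) = 3 \left(-8 - 4 Y\right) = -24 - 12 Y$)
$o{\left(O \right)} = 38$ ($o{\left(O \right)} = -8 + \left(103 - 57\right) = -8 + 46 = 38$)
$h{\left(d \right)} = 2 + d^{2}$ ($h{\left(d \right)} = d^{2} + 2 = 2 + d^{2}$)
$\left(-272051 + \left(W{\left(-11 \right)} \left(-207\right) + h{\left(Z{\left(1 \right)} \right)}\right)\right) \left(98297 + o{\left(428 \right)}\right) = \left(-272051 + \left(15 \left(-207\right) + \left(2 + \left(-24 - 12\right)^{2}\right)\right)\right) \left(98297 + 38\right) = \left(-272051 - \left(3103 - \left(-24 - 12\right)^{2}\right)\right) 98335 = \left(-272051 - \left(3103 - 1296\right)\right) 98335 = \left(-272051 + \left(-3105 + \left(2 + 1296\right)\right)\right) 98335 = \left(-272051 + \left(-3105 + 1298\right)\right) 98335 = \left(-272051 - 1807\right) 98335 = \left(-273858\right) 98335 = -26929826430$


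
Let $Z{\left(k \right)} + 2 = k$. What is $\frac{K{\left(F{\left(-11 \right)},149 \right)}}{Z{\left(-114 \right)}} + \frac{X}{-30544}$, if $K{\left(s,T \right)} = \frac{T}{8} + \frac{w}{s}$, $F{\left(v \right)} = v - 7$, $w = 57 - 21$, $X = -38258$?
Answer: $\frac{1965067}{1771552} \approx 1.1092$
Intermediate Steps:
$w = 36$
$Z{\left(k \right)} = -2 + k$
$F{\left(v \right)} = -7 + v$ ($F{\left(v \right)} = v - 7 = -7 + v$)
$K{\left(s,T \right)} = \frac{36}{s} + \frac{T}{8}$ ($K{\left(s,T \right)} = \frac{T}{8} + \frac{36}{s} = \frac{36}{s} + \frac{T}{8}$)
$\frac{K{\left(F{\left(-11 \right)},149 \right)}}{Z{\left(-114 \right)}} + \frac{X}{-30544} = \frac{\frac{36}{-7 - 11} + \frac{1}{8} \cdot 149}{-2 - 114} - \frac{38258}{-30544} = \frac{\frac{36}{-18} + \frac{149}{8}}{-116} - - \frac{19129}{15272} = \left(36 \left(- \frac{1}{18}\right) + \frac{149}{8}\right) \left(- \frac{1}{116}\right) + \frac{19129}{15272} = \left(-2 + \frac{149}{8}\right) \left(- \frac{1}{116}\right) + \frac{19129}{15272} = \frac{133}{8} \left(- \frac{1}{116}\right) + \frac{19129}{15272} = - \frac{133}{928} + \frac{19129}{15272} = \frac{1965067}{1771552}$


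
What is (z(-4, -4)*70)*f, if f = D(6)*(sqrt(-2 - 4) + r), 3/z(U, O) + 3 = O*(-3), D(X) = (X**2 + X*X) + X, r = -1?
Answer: -1820 + 1820*I*sqrt(6) ≈ -1820.0 + 4458.1*I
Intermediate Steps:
D(X) = X + 2*X**2 (D(X) = (X**2 + X**2) + X = 2*X**2 + X = X + 2*X**2)
z(U, O) = 3/(-3 - 3*O) (z(U, O) = 3/(-3 + O*(-3)) = 3/(-3 - 3*O))
f = -78 + 78*I*sqrt(6) (f = (6*(1 + 2*6))*(sqrt(-2 - 4) - 1) = (6*(1 + 12))*(sqrt(-6) - 1) = (6*13)*(I*sqrt(6) - 1) = 78*(-1 + I*sqrt(6)) = -78 + 78*I*sqrt(6) ≈ -78.0 + 191.06*I)
(z(-4, -4)*70)*f = (-1/(1 - 4)*70)*(-78 + 78*I*sqrt(6)) = (-1/(-3)*70)*(-78 + 78*I*sqrt(6)) = (-1*(-1/3)*70)*(-78 + 78*I*sqrt(6)) = ((1/3)*70)*(-78 + 78*I*sqrt(6)) = 70*(-78 + 78*I*sqrt(6))/3 = -1820 + 1820*I*sqrt(6)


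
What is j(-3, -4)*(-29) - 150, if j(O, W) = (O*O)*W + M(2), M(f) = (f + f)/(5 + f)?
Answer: 6142/7 ≈ 877.43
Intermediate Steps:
M(f) = 2*f/(5 + f) (M(f) = (2*f)/(5 + f) = 2*f/(5 + f))
j(O, W) = 4/7 + W*O² (j(O, W) = (O*O)*W + 2*2/(5 + 2) = O²*W + 2*2/7 = W*O² + 2*2*(⅐) = W*O² + 4/7 = 4/7 + W*O²)
j(-3, -4)*(-29) - 150 = (4/7 - 4*(-3)²)*(-29) - 150 = (4/7 - 4*9)*(-29) - 150 = (4/7 - 36)*(-29) - 150 = -248/7*(-29) - 150 = 7192/7 - 150 = 6142/7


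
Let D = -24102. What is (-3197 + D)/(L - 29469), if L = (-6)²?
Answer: 27299/29433 ≈ 0.92750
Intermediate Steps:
L = 36
(-3197 + D)/(L - 29469) = (-3197 - 24102)/(36 - 29469) = -27299/(-29433) = -27299*(-1/29433) = 27299/29433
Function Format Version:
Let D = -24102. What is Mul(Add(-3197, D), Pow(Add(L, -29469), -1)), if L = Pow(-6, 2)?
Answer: Rational(27299, 29433) ≈ 0.92750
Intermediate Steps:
L = 36
Mul(Add(-3197, D), Pow(Add(L, -29469), -1)) = Mul(Add(-3197, -24102), Pow(Add(36, -29469), -1)) = Mul(-27299, Pow(-29433, -1)) = Mul(-27299, Rational(-1, 29433)) = Rational(27299, 29433)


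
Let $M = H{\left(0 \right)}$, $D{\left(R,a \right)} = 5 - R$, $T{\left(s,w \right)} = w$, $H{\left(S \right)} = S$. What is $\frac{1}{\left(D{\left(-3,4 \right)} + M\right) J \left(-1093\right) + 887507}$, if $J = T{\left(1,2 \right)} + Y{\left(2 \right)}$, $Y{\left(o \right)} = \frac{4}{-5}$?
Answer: $\frac{5}{4385071} \approx 1.1402 \cdot 10^{-6}$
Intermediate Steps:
$Y{\left(o \right)} = - \frac{4}{5}$ ($Y{\left(o \right)} = 4 \left(- \frac{1}{5}\right) = - \frac{4}{5}$)
$J = \frac{6}{5}$ ($J = 2 - \frac{4}{5} = \frac{6}{5} \approx 1.2$)
$M = 0$
$\frac{1}{\left(D{\left(-3,4 \right)} + M\right) J \left(-1093\right) + 887507} = \frac{1}{\left(\left(5 - -3\right) + 0\right) \frac{6}{5} \left(-1093\right) + 887507} = \frac{1}{\left(\left(5 + 3\right) + 0\right) \frac{6}{5} \left(-1093\right) + 887507} = \frac{1}{\left(8 + 0\right) \frac{6}{5} \left(-1093\right) + 887507} = \frac{1}{8 \cdot \frac{6}{5} \left(-1093\right) + 887507} = \frac{1}{\frac{48}{5} \left(-1093\right) + 887507} = \frac{1}{- \frac{52464}{5} + 887507} = \frac{1}{\frac{4385071}{5}} = \frac{5}{4385071}$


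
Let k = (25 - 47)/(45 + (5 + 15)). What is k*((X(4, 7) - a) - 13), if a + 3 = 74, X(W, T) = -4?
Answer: 1936/65 ≈ 29.785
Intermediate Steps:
a = 71 (a = -3 + 74 = 71)
k = -22/65 (k = -22/(45 + 20) = -22/65 ≈ -0.33846)
k*((X(4, 7) - a) - 13) = -22*((-4 - 1*71) - 13)/65 = -22*((-4 - 71) - 13)/65 = -22*(-75 - 13)/65 = -22/65*(-88) = 1936/65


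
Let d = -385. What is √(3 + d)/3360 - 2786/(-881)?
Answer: 2786/881 + I*√382/3360 ≈ 3.1623 + 0.0058169*I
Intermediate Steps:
√(3 + d)/3360 - 2786/(-881) = √(3 - 385)/3360 - 2786/(-881) = √(-382)*(1/3360) - 2786*(-1/881) = (I*√382)*(1/3360) + 2786/881 = I*√382/3360 + 2786/881 = 2786/881 + I*√382/3360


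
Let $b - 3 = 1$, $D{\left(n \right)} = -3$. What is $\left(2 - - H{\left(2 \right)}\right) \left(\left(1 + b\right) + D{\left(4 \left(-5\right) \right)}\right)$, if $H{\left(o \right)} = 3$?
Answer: $10$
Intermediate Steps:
$b = 4$ ($b = 3 + 1 = 4$)
$\left(2 - - H{\left(2 \right)}\right) \left(\left(1 + b\right) + D{\left(4 \left(-5\right) \right)}\right) = \left(2 + \left(3 - 0\right)\right) \left(\left(1 + 4\right) - 3\right) = \left(2 + \left(3 + 0\right)\right) \left(5 - 3\right) = \left(2 + 3\right) 2 = 5 \cdot 2 = 10$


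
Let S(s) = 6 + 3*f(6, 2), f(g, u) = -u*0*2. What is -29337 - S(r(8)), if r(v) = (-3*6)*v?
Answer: -29343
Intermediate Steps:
r(v) = -18*v
f(g, u) = 0 (f(g, u) = -0*2 = -1*0 = 0)
S(s) = 6 (S(s) = 6 + 3*0 = 6 + 0 = 6)
-29337 - S(r(8)) = -29337 - 1*6 = -29337 - 6 = -29343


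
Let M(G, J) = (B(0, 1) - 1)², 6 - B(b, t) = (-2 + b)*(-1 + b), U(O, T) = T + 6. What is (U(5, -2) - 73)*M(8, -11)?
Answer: -621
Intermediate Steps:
U(O, T) = 6 + T
B(b, t) = 6 - (-1 + b)*(-2 + b) (B(b, t) = 6 - (-2 + b)*(-1 + b) = 6 - (-1 + b)*(-2 + b))
M(G, J) = 9 (M(G, J) = ((4 - 1*0² + 3*0) - 1)² = ((4 - 1*0 + 0) - 1)² = ((4 + 0 + 0) - 1)² = (4 - 1)² = 3² = 9)
(U(5, -2) - 73)*M(8, -11) = ((6 - 2) - 73)*9 = (4 - 73)*9 = -69*9 = -621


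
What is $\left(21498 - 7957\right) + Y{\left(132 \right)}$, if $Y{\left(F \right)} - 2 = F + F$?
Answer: $13807$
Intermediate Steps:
$Y{\left(F \right)} = 2 + 2 F$ ($Y{\left(F \right)} = 2 + \left(F + F\right) = 2 + 2 F$)
$\left(21498 - 7957\right) + Y{\left(132 \right)} = \left(21498 - 7957\right) + \left(2 + 2 \cdot 132\right) = 13541 + \left(2 + 264\right) = 13541 + 266 = 13807$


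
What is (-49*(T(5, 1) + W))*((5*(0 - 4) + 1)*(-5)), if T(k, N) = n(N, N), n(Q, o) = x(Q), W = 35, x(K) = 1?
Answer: -167580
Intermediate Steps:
n(Q, o) = 1
T(k, N) = 1
(-49*(T(5, 1) + W))*((5*(0 - 4) + 1)*(-5)) = (-49*(1 + 35))*((5*(0 - 4) + 1)*(-5)) = (-49*36)*((5*(-4) + 1)*(-5)) = -1764*(-20 + 1)*(-5) = -(-33516)*(-5) = -1764*95 = -167580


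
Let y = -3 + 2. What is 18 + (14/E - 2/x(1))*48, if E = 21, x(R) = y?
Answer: 146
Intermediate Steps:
y = -1
x(R) = -1
18 + (14/E - 2/x(1))*48 = 18 + (14/21 - 2/(-1))*48 = 18 + (14*(1/21) - 2*(-1))*48 = 18 + (⅔ + 2)*48 = 18 + (8/3)*48 = 18 + 128 = 146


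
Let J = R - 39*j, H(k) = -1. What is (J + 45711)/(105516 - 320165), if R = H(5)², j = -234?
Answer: -54838/214649 ≈ -0.25548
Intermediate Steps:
R = 1 (R = (-1)² = 1)
J = 9127 (J = 1 - 39*(-234) = 1 + 9126 = 9127)
(J + 45711)/(105516 - 320165) = (9127 + 45711)/(105516 - 320165) = 54838/(-214649) = 54838*(-1/214649) = -54838/214649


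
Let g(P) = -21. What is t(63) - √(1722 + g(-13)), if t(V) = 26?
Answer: 26 - 9*√21 ≈ -15.243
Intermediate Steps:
t(63) - √(1722 + g(-13)) = 26 - √(1722 - 21) = 26 - √1701 = 26 - 9*√21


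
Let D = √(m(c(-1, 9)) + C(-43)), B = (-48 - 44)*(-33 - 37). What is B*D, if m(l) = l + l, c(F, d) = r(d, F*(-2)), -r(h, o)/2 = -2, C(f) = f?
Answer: 6440*I*√35 ≈ 38100.0*I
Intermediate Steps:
r(h, o) = 4 (r(h, o) = -2*(-2) = 4)
c(F, d) = 4
B = 6440 (B = -92*(-70) = 6440)
m(l) = 2*l
D = I*√35 (D = √(2*4 - 43) = √(8 - 43) = √(-35) = I*√35 ≈ 5.9161*I)
B*D = 6440*(I*√35) = 6440*I*√35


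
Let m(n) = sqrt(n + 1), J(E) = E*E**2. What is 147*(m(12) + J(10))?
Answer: 147000 + 147*sqrt(13) ≈ 1.4753e+5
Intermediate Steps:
J(E) = E**3
m(n) = sqrt(1 + n)
147*(m(12) + J(10)) = 147*(sqrt(1 + 12) + 10**3) = 147*(sqrt(13) + 1000) = 147*(1000 + sqrt(13)) = 147000 + 147*sqrt(13)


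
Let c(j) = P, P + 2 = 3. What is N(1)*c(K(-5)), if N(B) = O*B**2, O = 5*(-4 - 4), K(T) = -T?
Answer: -40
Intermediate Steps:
P = 1 (P = -2 + 3 = 1)
c(j) = 1
O = -40 (O = 5*(-8) = -40)
N(B) = -40*B**2
N(1)*c(K(-5)) = -40*1**2*1 = -40*1*1 = -40*1 = -40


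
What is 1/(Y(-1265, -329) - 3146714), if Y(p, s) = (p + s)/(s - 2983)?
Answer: -1656/5210957587 ≈ -3.1779e-7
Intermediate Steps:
Y(p, s) = (p + s)/(-2983 + s)
1/(Y(-1265, -329) - 3146714) = 1/((-1265 - 329)/(-2983 - 329) - 3146714) = 1/(-1594/(-3312) - 3146714) = 1/(-1/3312*(-1594) - 3146714) = 1/(797/1656 - 3146714) = 1/(-5210957587/1656) = -1656/5210957587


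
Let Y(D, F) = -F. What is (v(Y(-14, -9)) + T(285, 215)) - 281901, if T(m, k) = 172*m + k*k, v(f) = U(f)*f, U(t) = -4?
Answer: -186692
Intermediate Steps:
v(f) = -4*f
T(m, k) = k² + 172*m (T(m, k) = 172*m + k² = k² + 172*m)
(v(Y(-14, -9)) + T(285, 215)) - 281901 = (-(-4)*(-9) + (215² + 172*285)) - 281901 = (-4*9 + (46225 + 49020)) - 281901 = (-36 + 95245) - 281901 = 95209 - 281901 = -186692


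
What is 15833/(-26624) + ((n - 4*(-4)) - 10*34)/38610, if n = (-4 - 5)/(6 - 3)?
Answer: -7948951/13178880 ≈ -0.60316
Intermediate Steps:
n = -3 (n = -9/3 = -9*⅓ = -3)
15833/(-26624) + ((n - 4*(-4)) - 10*34)/38610 = 15833/(-26624) + ((-3 - 4*(-4)) - 10*34)/38610 = 15833*(-1/26624) + ((-3 + 16) - 340)*(1/38610) = -15833/26624 + (13 - 340)*(1/38610) = -15833/26624 - 327*1/38610 = -15833/26624 - 109/12870 = -7948951/13178880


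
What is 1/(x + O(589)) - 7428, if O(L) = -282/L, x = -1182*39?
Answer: -201685086301/27152004 ≈ -7428.0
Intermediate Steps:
x = -46098
1/(x + O(589)) - 7428 = 1/(-46098 - 282/589) - 7428 = 1/(-27152004/589) - 7428 = -589/27152004 - 7428 = -201685086301/27152004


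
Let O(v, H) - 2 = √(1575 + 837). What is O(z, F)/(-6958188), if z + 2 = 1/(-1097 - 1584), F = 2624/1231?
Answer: -1/3479094 - √67/1159698 ≈ -7.3456e-6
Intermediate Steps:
F = 2624/1231 (F = 2624*(1/1231) = 2624/1231 ≈ 2.1316)
z = -5363/2681 (z = -2 + 1/(-1097 - 1584) = -2 + 1/(-2681) = -2 - 1/2681 = -5363/2681 ≈ -2.0004)
O(v, H) = 2 + 6*√67 (O(v, H) = 2 + √(1575 + 837) = 2 + √2412 = 2 + 6*√67)
O(z, F)/(-6958188) = (2 + 6*√67)/(-6958188) = (2 + 6*√67)*(-1/6958188) = -1/3479094 - √67/1159698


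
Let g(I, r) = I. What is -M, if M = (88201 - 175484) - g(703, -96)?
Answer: 87986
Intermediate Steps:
M = -87986 (M = (88201 - 175484) - 1*703 = -87283 - 703 = -87986)
-M = -1*(-87986) = 87986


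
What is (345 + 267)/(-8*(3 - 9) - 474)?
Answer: -102/71 ≈ -1.4366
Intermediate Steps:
(345 + 267)/(-8*(3 - 9) - 474) = 612/(-8*(-6) - 474) = 612/(48 - 474) = 612/(-426) = 612*(-1/426) = -102/71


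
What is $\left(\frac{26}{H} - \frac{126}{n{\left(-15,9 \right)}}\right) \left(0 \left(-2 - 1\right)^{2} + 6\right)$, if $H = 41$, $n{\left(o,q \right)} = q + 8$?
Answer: $- \frac{28344}{697} \approx -40.666$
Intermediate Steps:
$n{\left(o,q \right)} = 8 + q$
$\left(\frac{26}{H} - \frac{126}{n{\left(-15,9 \right)}}\right) \left(0 \left(-2 - 1\right)^{2} + 6\right) = \left(\frac{26}{41} - \frac{126}{8 + 9}\right) \left(0 \left(-2 - 1\right)^{2} + 6\right) = \left(26 \cdot \frac{1}{41} - \frac{126}{17}\right) \left(0 \left(-3\right)^{2} + 6\right) = \left(\frac{26}{41} - \frac{126}{17}\right) \left(0 \cdot 9 + 6\right) = \left(\frac{26}{41} - \frac{126}{17}\right) \left(0 + 6\right) = \left(- \frac{4724}{697}\right) 6 = - \frac{28344}{697}$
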